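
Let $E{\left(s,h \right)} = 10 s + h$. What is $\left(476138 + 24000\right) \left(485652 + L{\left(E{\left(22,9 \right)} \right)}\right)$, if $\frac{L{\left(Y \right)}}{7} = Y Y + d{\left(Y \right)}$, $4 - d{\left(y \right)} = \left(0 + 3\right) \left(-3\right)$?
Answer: $426532690540$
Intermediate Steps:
$E{\left(s,h \right)} = h + 10 s$
$d{\left(y \right)} = 13$ ($d{\left(y \right)} = 4 - \left(0 + 3\right) \left(-3\right) = 4 - 3 \left(-3\right) = 4 - -9 = 4 + 9 = 13$)
$L{\left(Y \right)} = 91 + 7 Y^{2}$ ($L{\left(Y \right)} = 7 \left(Y Y + 13\right) = 7 \left(Y^{2} + 13\right) = 7 \left(13 + Y^{2}\right) = 91 + 7 Y^{2}$)
$\left(476138 + 24000\right) \left(485652 + L{\left(E{\left(22,9 \right)} \right)}\right) = \left(476138 + 24000\right) \left(485652 + \left(91 + 7 \left(9 + 10 \cdot 22\right)^{2}\right)\right) = 500138 \left(485652 + \left(91 + 7 \left(9 + 220\right)^{2}\right)\right) = 500138 \left(485652 + \left(91 + 7 \cdot 229^{2}\right)\right) = 500138 \left(485652 + \left(91 + 7 \cdot 52441\right)\right) = 500138 \left(485652 + \left(91 + 367087\right)\right) = 500138 \left(485652 + 367178\right) = 500138 \cdot 852830 = 426532690540$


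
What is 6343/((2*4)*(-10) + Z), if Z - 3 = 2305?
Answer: 6343/2228 ≈ 2.8469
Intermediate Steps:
Z = 2308 (Z = 3 + 2305 = 2308)
6343/((2*4)*(-10) + Z) = 6343/((2*4)*(-10) + 2308) = 6343/(8*(-10) + 2308) = 6343/(-80 + 2308) = 6343/2228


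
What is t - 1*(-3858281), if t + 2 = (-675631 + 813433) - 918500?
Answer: 3077581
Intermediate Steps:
t = -780700 (t = -2 + ((-675631 + 813433) - 918500) = -2 + (137802 - 918500) = -2 - 780698 = -780700)
t - 1*(-3858281) = -780700 - 1*(-3858281) = -780700 + 3858281 = 3077581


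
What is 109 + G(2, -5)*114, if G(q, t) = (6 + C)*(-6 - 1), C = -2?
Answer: -3083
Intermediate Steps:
G(q, t) = -28 (G(q, t) = (6 - 2)*(-6 - 1) = 4*(-7) = -28)
109 + G(2, -5)*114 = 109 - 28*114 = 109 - 3192 = -3083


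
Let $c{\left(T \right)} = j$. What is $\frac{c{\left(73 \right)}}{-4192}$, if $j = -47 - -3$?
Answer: $\frac{11}{1048} \approx 0.010496$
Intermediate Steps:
$j = -44$ ($j = -47 + 3 = -44$)
$c{\left(T \right)} = -44$
$\frac{c{\left(73 \right)}}{-4192} = - \frac{44}{-4192} = \left(-44\right) \left(- \frac{1}{4192}\right) = \frac{11}{1048}$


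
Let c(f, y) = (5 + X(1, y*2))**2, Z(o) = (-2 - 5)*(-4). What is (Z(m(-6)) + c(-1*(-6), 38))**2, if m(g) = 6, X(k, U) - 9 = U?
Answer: 66064384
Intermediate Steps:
X(k, U) = 9 + U
Z(o) = 28 (Z(o) = -7*(-4) = 28)
c(f, y) = (14 + 2*y)**2 (c(f, y) = (5 + (9 + y*2))**2 = (5 + (9 + 2*y))**2 = (14 + 2*y)**2)
(Z(m(-6)) + c(-1*(-6), 38))**2 = (28 + 4*(7 + 38)**2)**2 = (28 + 4*45**2)**2 = (28 + 4*2025)**2 = (28 + 8100)**2 = 8128**2 = 66064384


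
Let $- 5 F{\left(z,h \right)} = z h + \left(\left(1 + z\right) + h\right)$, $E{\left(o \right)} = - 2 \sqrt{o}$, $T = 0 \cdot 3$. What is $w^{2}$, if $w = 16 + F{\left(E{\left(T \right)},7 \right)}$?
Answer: $\frac{5184}{25} \approx 207.36$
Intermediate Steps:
$T = 0$
$F{\left(z,h \right)} = - \frac{1}{5} - \frac{h}{5} - \frac{z}{5} - \frac{h z}{5}$ ($F{\left(z,h \right)} = - \frac{z h + \left(\left(1 + z\right) + h\right)}{5} = - \frac{h z + \left(1 + h + z\right)}{5} = - \frac{1 + h + z + h z}{5} = - \frac{1}{5} - \frac{h}{5} - \frac{z}{5} - \frac{h z}{5}$)
$w = \frac{72}{5}$ ($w = 16 - \left(\frac{8}{5} + \frac{8}{5} \left(-2\right) \sqrt{0}\right) = 16 - \left(\frac{8}{5} + \frac{8}{5} \left(-2\right) 0\right) = 16 - \left(\frac{8}{5} + 0\right) = 16 + \left(- \frac{1}{5} - \frac{7}{5} + 0 + 0\right) = 16 - \frac{8}{5} = \frac{72}{5} \approx 14.4$)
$w^{2} = \left(\frac{72}{5}\right)^{2} = \frac{5184}{25}$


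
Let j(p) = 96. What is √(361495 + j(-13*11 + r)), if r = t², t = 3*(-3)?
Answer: √361591 ≈ 601.32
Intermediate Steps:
t = -9
r = 81 (r = (-9)² = 81)
√(361495 + j(-13*11 + r)) = √(361495 + 96) = √361591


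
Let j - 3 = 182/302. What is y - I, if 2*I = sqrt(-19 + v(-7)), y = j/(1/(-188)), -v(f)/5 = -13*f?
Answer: -102272/151 - I*sqrt(474)/2 ≈ -677.3 - 10.886*I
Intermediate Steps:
v(f) = 65*f (v(f) = -(-65)*f = 65*f)
j = 544/151 (j = 3 + 182/302 = 3 + 182*(1/302) = 3 + 91/151 = 544/151 ≈ 3.6026)
y = -102272/151 (y = 544/(151*(1/(-188))) = 544/(151*(-1/188)) = (544/151)*(-188) = -102272/151 ≈ -677.30)
I = I*sqrt(474)/2 (I = sqrt(-19 + 65*(-7))/2 = sqrt(-19 - 455)/2 = sqrt(-474)/2 = (I*sqrt(474))/2 = I*sqrt(474)/2 ≈ 10.886*I)
y - I = -102272/151 - I*sqrt(474)/2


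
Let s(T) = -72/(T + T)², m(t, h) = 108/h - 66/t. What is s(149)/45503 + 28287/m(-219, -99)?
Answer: -22946423415332895/640474473302 ≈ -35827.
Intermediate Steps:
m(t, h) = -66/t + 108/h
s(T) = -18/T² (s(T) = -72*1/(4*T²) = -18/T²)
s(149)/45503 + 28287/m(-219, -99) = -18/149²/45503 + 28287/(-66/(-219) + 108/(-99)) = -18*1/22201*(1/45503) + 28287/(-66*(-1/219) + 108*(-1/99)) = -18/22201*1/45503 + 28287/(22/73 - 12/11) = -18/1010212103 + 28287/(-634/803) = -18/1010212103 + 28287*(-803/634) = -18/1010212103 - 22714461/634 = -22946423415332895/640474473302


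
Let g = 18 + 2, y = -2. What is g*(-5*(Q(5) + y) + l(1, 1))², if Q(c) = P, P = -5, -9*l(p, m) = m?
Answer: 1971920/81 ≈ 24345.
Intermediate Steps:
l(p, m) = -m/9
Q(c) = -5
g = 20
g*(-5*(Q(5) + y) + l(1, 1))² = 20*(-5*(-5 - 2) - ⅑*1)² = 20*(-5*(-7) - ⅑)² = 20*(35 - ⅑)² = 20*(314/9)² = 20*(98596/81) = 1971920/81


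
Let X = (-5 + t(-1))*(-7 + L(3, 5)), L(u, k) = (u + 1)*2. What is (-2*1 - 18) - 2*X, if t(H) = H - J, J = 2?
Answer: -4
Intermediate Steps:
L(u, k) = 2 + 2*u (L(u, k) = (1 + u)*2 = 2 + 2*u)
t(H) = -2 + H (t(H) = H - 1*2 = H - 2 = -2 + H)
X = -8 (X = (-5 + (-2 - 1))*(-7 + (2 + 2*3)) = (-5 - 3)*(-7 + (2 + 6)) = -8*(-7 + 8) = -8*1 = -8)
(-2*1 - 18) - 2*X = (-2*1 - 18) - 2*(-8) = (-2 - 18) + 16 = -20 + 16 = -4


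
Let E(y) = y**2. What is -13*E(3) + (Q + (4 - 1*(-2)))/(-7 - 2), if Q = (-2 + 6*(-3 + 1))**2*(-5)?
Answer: -79/9 ≈ -8.7778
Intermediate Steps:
Q = -980 (Q = (-2 + 6*(-2))**2*(-5) = (-2 - 12)**2*(-5) = (-14)**2*(-5) = 196*(-5) = -980)
-13*E(3) + (Q + (4 - 1*(-2)))/(-7 - 2) = -13*3**2 + (-980 + (4 - 1*(-2)))/(-7 - 2) = -13*9 + (-980 + (4 + 2))/(-9) = -117 + (-980 + 6)*(-1/9) = -117 - 974*(-1/9) = -117 + 974/9 = -79/9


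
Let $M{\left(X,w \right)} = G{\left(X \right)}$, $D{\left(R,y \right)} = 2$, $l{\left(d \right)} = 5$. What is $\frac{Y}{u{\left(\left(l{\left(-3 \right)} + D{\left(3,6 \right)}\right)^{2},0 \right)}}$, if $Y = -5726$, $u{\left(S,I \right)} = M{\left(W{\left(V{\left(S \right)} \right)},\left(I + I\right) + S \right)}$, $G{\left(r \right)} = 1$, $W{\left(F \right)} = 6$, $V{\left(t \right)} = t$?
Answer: $-5726$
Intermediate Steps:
$M{\left(X,w \right)} = 1$
$u{\left(S,I \right)} = 1$
$\frac{Y}{u{\left(\left(l{\left(-3 \right)} + D{\left(3,6 \right)}\right)^{2},0 \right)}} = - \frac{5726}{1} = \left(-5726\right) 1 = -5726$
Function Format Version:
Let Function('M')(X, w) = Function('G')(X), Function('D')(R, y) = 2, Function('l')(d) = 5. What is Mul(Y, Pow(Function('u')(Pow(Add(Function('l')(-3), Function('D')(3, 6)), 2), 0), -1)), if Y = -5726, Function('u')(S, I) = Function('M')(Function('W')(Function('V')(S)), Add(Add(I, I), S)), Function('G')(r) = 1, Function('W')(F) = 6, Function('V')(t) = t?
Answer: -5726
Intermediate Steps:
Function('M')(X, w) = 1
Function('u')(S, I) = 1
Mul(Y, Pow(Function('u')(Pow(Add(Function('l')(-3), Function('D')(3, 6)), 2), 0), -1)) = Mul(-5726, Pow(1, -1)) = Mul(-5726, 1) = -5726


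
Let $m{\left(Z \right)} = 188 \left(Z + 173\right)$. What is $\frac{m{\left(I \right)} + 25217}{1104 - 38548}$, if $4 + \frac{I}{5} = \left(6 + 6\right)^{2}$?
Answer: $- \frac{189341}{37444} \approx -5.0566$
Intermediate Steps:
$I = 700$ ($I = -20 + 5 \left(6 + 6\right)^{2} = -20 + 5 \cdot 12^{2} = -20 + 5 \cdot 144 = -20 + 720 = 700$)
$m{\left(Z \right)} = 32524 + 188 Z$ ($m{\left(Z \right)} = 188 \left(173 + Z\right) = 32524 + 188 Z$)
$\frac{m{\left(I \right)} + 25217}{1104 - 38548} = \frac{\left(32524 + 188 \cdot 700\right) + 25217}{1104 - 38548} = \frac{\left(32524 + 131600\right) + 25217}{-37444} = \left(164124 + 25217\right) \left(- \frac{1}{37444}\right) = 189341 \left(- \frac{1}{37444}\right) = - \frac{189341}{37444}$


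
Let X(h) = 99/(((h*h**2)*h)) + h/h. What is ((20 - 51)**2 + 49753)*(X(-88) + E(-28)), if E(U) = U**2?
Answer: 108518937193333/2725888 ≈ 3.9810e+7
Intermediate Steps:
X(h) = 1 + 99/h**4 (X(h) = 99/((h**3*h)) + 1 = 99/(h**4) + 1 = 99/h**4 + 1 = 1 + 99/h**4)
((20 - 51)**2 + 49753)*(X(-88) + E(-28)) = ((20 - 51)**2 + 49753)*((1 + 99/(-88)**4) + (-28)**2) = ((-31)**2 + 49753)*((1 + 99*(1/59969536)) + 784) = (961 + 49753)*((1 + 9/5451776) + 784) = 50714*(5451785/5451776 + 784) = 50714*(4279644169/5451776) = 108518937193333/2725888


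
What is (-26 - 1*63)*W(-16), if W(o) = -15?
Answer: 1335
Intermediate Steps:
(-26 - 1*63)*W(-16) = (-26 - 1*63)*(-15) = (-26 - 63)*(-15) = -89*(-15) = 1335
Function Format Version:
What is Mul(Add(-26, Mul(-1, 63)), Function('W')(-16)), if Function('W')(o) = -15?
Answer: 1335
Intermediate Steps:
Mul(Add(-26, Mul(-1, 63)), Function('W')(-16)) = Mul(Add(-26, Mul(-1, 63)), -15) = Mul(Add(-26, -63), -15) = Mul(-89, -15) = 1335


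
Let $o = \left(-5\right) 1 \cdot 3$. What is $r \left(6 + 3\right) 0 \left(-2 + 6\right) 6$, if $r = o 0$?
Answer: $0$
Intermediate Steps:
$o = -15$ ($o = \left(-5\right) 3 = -15$)
$r = 0$ ($r = \left(-15\right) 0 = 0$)
$r \left(6 + 3\right) 0 \left(-2 + 6\right) 6 = 0 \left(6 + 3\right) 0 \left(-2 + 6\right) 6 = 0 \cdot 9 \cdot 0 \cdot 4 \cdot 6 = 0 \cdot 0 \cdot 24 = 0 \cdot 24 = 0$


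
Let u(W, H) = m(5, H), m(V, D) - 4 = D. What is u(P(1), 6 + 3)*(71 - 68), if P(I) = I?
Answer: 39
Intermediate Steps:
m(V, D) = 4 + D
u(W, H) = 4 + H
u(P(1), 6 + 3)*(71 - 68) = (4 + (6 + 3))*(71 - 68) = (4 + 9)*3 = 13*3 = 39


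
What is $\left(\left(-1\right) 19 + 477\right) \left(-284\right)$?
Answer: $-130072$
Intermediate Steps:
$\left(\left(-1\right) 19 + 477\right) \left(-284\right) = \left(-19 + 477\right) \left(-284\right) = 458 \left(-284\right) = -130072$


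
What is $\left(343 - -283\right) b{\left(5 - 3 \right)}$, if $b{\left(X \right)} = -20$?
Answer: $-12520$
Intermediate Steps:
$\left(343 - -283\right) b{\left(5 - 3 \right)} = \left(343 - -283\right) \left(-20\right) = \left(343 + 283\right) \left(-20\right) = 626 \left(-20\right) = -12520$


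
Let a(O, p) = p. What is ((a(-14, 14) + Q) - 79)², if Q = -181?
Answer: 60516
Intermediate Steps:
((a(-14, 14) + Q) - 79)² = ((14 - 181) - 79)² = (-167 - 79)² = (-246)² = 60516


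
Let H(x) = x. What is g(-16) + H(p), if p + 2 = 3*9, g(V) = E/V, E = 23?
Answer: 377/16 ≈ 23.563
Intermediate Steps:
g(V) = 23/V
p = 25 (p = -2 + 3*9 = -2 + 27 = 25)
g(-16) + H(p) = 23/(-16) + 25 = 23*(-1/16) + 25 = -23/16 + 25 = 377/16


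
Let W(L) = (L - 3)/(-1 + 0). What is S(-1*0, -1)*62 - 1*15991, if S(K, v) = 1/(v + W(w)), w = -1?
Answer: -47911/3 ≈ -15970.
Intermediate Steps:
W(L) = 3 - L (W(L) = (-3 + L)/(-1) = (-3 + L)*(-1) = 3 - L)
S(K, v) = 1/(4 + v) (S(K, v) = 1/(v + (3 - 1*(-1))) = 1/(v + (3 + 1)) = 1/(v + 4) = 1/(4 + v))
S(-1*0, -1)*62 - 1*15991 = 62/(4 - 1) - 1*15991 = 62/3 - 15991 = -47911/3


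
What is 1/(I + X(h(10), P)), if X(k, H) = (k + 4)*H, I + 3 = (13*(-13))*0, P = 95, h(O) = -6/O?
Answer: 1/320 ≈ 0.0031250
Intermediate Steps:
I = -3 (I = -3 + (13*(-13))*0 = -3 - 169*0 = -3 + 0 = -3)
X(k, H) = H*(4 + k) (X(k, H) = (4 + k)*H = H*(4 + k))
1/(I + X(h(10), P)) = 1/(-3 + 95*(4 - 6/10)) = 1/(-3 + 95*(4 - 6*⅒)) = 1/(-3 + 95*(4 - ⅗)) = 1/(-3 + 95*(17/5)) = 1/(-3 + 323) = 1/320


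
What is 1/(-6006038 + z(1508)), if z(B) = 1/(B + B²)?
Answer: -2275572/13667171903735 ≈ -1.6650e-7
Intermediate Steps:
1/(-6006038 + z(1508)) = 1/(-6006038 + 1/(1508*(1 + 1508))) = 1/(-6006038 + (1/1508)/1509) = 1/(-6006038 + (1/1508)*(1/1509)) = 1/(-6006038 + 1/2275572) = 1/(-13667171903735/2275572) = -2275572/13667171903735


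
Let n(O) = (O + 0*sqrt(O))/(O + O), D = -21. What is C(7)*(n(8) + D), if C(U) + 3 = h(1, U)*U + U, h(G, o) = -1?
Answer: 123/2 ≈ 61.500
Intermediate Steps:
n(O) = 1/2 (n(O) = (O + 0)/((2*O)) = O*(1/(2*O)) = 1/2)
C(U) = -3 (C(U) = -3 + (-U + U) = -3 + 0 = -3)
C(7)*(n(8) + D) = -3*(1/2 - 21) = -3*(-41/2) = 123/2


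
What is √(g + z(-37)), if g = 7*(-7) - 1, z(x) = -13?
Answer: 3*I*√7 ≈ 7.9373*I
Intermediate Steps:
g = -50 (g = -49 - 1 = -50)
√(g + z(-37)) = √(-50 - 13) = √(-63) = 3*I*√7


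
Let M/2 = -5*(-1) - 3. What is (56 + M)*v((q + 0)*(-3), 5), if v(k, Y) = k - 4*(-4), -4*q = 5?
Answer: 1185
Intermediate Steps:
q = -5/4 (q = -¼*5 = -5/4 ≈ -1.2500)
v(k, Y) = 16 + k (v(k, Y) = k + 16 = 16 + k)
M = 4 (M = 2*(-5*(-1) - 3) = 2*(5 - 3) = 2*2 = 4)
(56 + M)*v((q + 0)*(-3), 5) = (56 + 4)*(16 + (-5/4 + 0)*(-3)) = 60*(16 - 5/4*(-3)) = 60*(16 + 15/4) = 60*(79/4) = 1185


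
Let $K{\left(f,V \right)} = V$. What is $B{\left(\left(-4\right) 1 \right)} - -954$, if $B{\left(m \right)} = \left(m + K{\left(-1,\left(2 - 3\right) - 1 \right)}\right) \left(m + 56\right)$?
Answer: $642$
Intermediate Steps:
$B{\left(m \right)} = \left(-2 + m\right) \left(56 + m\right)$ ($B{\left(m \right)} = \left(m + \left(\left(2 - 3\right) - 1\right)\right) \left(m + 56\right) = \left(m - 2\right) \left(56 + m\right) = \left(-2 + m\right) \left(56 + m\right)$)
$B{\left(\left(-4\right) 1 \right)} - -954 = \left(-112 + \left(\left(-4\right) 1\right)^{2} + 54 \left(\left(-4\right) 1\right)\right) - -954 = \left(-112 + \left(-4\right)^{2} + 54 \left(-4\right)\right) + 954 = \left(-112 + 16 - 216\right) + 954 = -312 + 954 = 642$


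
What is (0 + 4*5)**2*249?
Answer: 99600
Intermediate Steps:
(0 + 4*5)**2*249 = (0 + 20)**2*249 = 20**2*249 = 400*249 = 99600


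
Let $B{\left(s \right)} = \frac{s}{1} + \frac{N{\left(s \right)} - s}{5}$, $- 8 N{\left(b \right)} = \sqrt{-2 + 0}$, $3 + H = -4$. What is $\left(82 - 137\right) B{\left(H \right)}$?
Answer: $308 + \frac{11 i \sqrt{2}}{8} \approx 308.0 + 1.9445 i$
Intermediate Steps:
$H = -7$ ($H = -3 - 4 = -7$)
$N{\left(b \right)} = - \frac{i \sqrt{2}}{8}$ ($N{\left(b \right)} = - \frac{\sqrt{-2 + 0}}{8} = - \frac{\sqrt{-2}}{8} = - \frac{i \sqrt{2}}{8}$)
$B{\left(s \right)} = \frac{4 s}{5} - \frac{i \sqrt{2}}{40}$ ($B{\left(s \right)} = \frac{s}{1} + \frac{- \frac{i \sqrt{2}}{8} - s}{5} = s 1 + \left(- s - \frac{i \sqrt{2}}{8}\right) \frac{1}{5} = s - \left(\frac{s}{5} + \frac{i \sqrt{2}}{40}\right) = \frac{4 s}{5} - \frac{i \sqrt{2}}{40}$)
$\left(82 - 137\right) B{\left(H \right)} = \left(82 - 137\right) \left(\frac{4}{5} \left(-7\right) - \frac{i \sqrt{2}}{40}\right) = - 55 \left(- \frac{28}{5} - \frac{i \sqrt{2}}{40}\right) = 308 + \frac{11 i \sqrt{2}}{8}$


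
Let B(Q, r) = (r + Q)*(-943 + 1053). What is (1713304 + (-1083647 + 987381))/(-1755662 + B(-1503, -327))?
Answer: -808519/978481 ≈ -0.82630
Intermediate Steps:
B(Q, r) = 110*Q + 110*r (B(Q, r) = (Q + r)*110 = 110*Q + 110*r)
(1713304 + (-1083647 + 987381))/(-1755662 + B(-1503, -327)) = (1713304 + (-1083647 + 987381))/(-1755662 + (110*(-1503) + 110*(-327))) = (1713304 - 96266)/(-1755662 + (-165330 - 35970)) = 1617038/(-1755662 - 201300) = 1617038/(-1956962) = 1617038*(-1/1956962) = -808519/978481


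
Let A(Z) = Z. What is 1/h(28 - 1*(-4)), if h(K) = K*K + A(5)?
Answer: 1/1029 ≈ 0.00097182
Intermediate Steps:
h(K) = 5 + K**2 (h(K) = K*K + 5 = K**2 + 5 = 5 + K**2)
1/h(28 - 1*(-4)) = 1/(5 + (28 - 1*(-4))**2) = 1/(5 + (28 + 4)**2) = 1/(5 + 32**2) = 1/(5 + 1024) = 1/1029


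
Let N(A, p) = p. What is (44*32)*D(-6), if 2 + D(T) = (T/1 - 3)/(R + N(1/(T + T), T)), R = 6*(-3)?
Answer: -2288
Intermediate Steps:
R = -18
D(T) = -2 + (-3 + T)/(-18 + T) (D(T) = -2 + (T/1 - 3)/(-18 + T) = -2 + (T*1 - 3)/(-18 + T) = -2 + (T - 3)/(-18 + T) = -2 + (-3 + T)/(-18 + T))
(44*32)*D(-6) = (44*32)*((33 - 1*(-6))/(-18 - 6)) = 1408*((33 + 6)/(-24)) = 1408*(-1/24*39) = 1408*(-13/8) = -2288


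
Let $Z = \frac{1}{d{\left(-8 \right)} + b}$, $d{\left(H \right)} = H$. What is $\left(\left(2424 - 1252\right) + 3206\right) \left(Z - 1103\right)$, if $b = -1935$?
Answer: $- \frac{9382623140}{1943} \approx -4.8289 \cdot 10^{6}$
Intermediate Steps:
$Z = - \frac{1}{1943}$ ($Z = \frac{1}{-8 - 1935} = \frac{1}{-1943} = - \frac{1}{1943} \approx -0.00051467$)
$\left(\left(2424 - 1252\right) + 3206\right) \left(Z - 1103\right) = \left(\left(2424 - 1252\right) + 3206\right) \left(- \frac{1}{1943} - 1103\right) = \left(\left(2424 - 1252\right) + 3206\right) \left(- \frac{2143130}{1943}\right) = \left(1172 + 3206\right) \left(- \frac{2143130}{1943}\right) = 4378 \left(- \frac{2143130}{1943}\right) = - \frac{9382623140}{1943}$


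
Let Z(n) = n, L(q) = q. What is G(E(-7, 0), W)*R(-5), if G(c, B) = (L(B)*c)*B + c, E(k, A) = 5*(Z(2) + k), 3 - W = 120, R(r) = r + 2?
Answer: 1026750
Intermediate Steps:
R(r) = 2 + r
W = -117 (W = 3 - 1*120 = 3 - 120 = -117)
E(k, A) = 10 + 5*k (E(k, A) = 5*(2 + k) = 10 + 5*k)
G(c, B) = c + c*B² (G(c, B) = (B*c)*B + c = c*B² + c = c + c*B²)
G(E(-7, 0), W)*R(-5) = ((10 + 5*(-7))*(1 + (-117)²))*(2 - 5) = ((10 - 35)*(1 + 13689))*(-3) = -25*13690*(-3) = -342250*(-3) = 1026750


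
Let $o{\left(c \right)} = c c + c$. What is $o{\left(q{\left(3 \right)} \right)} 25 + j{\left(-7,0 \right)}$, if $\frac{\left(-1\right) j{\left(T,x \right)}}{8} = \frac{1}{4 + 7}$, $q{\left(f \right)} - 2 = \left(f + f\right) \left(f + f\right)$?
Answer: $\frac{407542}{11} \approx 37049.0$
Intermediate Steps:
$q{\left(f \right)} = 2 + 4 f^{2}$ ($q{\left(f \right)} = 2 + \left(f + f\right) \left(f + f\right) = 2 + 2 f 2 f = 2 + 4 f^{2}$)
$o{\left(c \right)} = c + c^{2}$ ($o{\left(c \right)} = c^{2} + c = c + c^{2}$)
$j{\left(T,x \right)} = - \frac{8}{11}$ ($j{\left(T,x \right)} = - \frac{8}{4 + 7} = - \frac{8}{11}$)
$o{\left(q{\left(3 \right)} \right)} 25 + j{\left(-7,0 \right)} = \left(2 + 4 \cdot 3^{2}\right) \left(1 + \left(2 + 4 \cdot 3^{2}\right)\right) 25 - \frac{8}{11} = \left(2 + 4 \cdot 9\right) \left(1 + \left(2 + 4 \cdot 9\right)\right) 25 - \frac{8}{11} = \left(2 + 36\right) \left(1 + \left(2 + 36\right)\right) 25 - \frac{8}{11} = 38 \left(1 + 38\right) 25 - \frac{8}{11} = 38 \cdot 39 \cdot 25 - \frac{8}{11} = 1482 \cdot 25 - \frac{8}{11} = 37050 - \frac{8}{11} = \frac{407542}{11}$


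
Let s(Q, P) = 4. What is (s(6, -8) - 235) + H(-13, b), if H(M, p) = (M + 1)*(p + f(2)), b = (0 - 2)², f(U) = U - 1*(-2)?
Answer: -327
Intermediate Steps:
f(U) = 2 + U (f(U) = U + 2 = 2 + U)
b = 4 (b = (-2)² = 4)
H(M, p) = (1 + M)*(4 + p) (H(M, p) = (M + 1)*(p + (2 + 2)) = (1 + M)*(p + 4) = (1 + M)*(4 + p))
(s(6, -8) - 235) + H(-13, b) = (4 - 235) + (4 + 4 + 4*(-13) - 13*4) = -231 + (4 + 4 - 52 - 52) = -231 - 96 = -327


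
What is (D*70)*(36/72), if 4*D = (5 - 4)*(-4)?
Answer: -35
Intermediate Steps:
D = -1 (D = ((5 - 4)*(-4))/4 = (1*(-4))/4 = (¼)*(-4) = -1)
(D*70)*(36/72) = (-1*70)*(36/72) = -2520/72 = -70*½ = -35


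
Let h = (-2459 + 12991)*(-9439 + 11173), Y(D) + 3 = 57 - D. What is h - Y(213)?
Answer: 18262647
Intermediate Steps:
Y(D) = 54 - D (Y(D) = -3 + (57 - D) = 54 - D)
h = 18262488 (h = 10532*1734 = 18262488)
h - Y(213) = 18262488 - (54 - 1*213) = 18262488 - (54 - 213) = 18262488 - 1*(-159) = 18262488 + 159 = 18262647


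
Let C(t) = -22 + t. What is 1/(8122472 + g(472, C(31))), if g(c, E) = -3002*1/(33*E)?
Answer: 297/2412371182 ≈ 1.2312e-7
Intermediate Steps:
g(c, E) = -3002/(33*E) (g(c, E) = -3002*1/(33*E) = -3002/(33*E))
1/(8122472 + g(472, C(31))) = 1/(8122472 - 3002/(33*(-22 + 31))) = 1/(8122472 - 3002/33/9) = 1/(8122472 - 3002/33*⅑) = 1/(8122472 - 3002/297) = 1/(2412371182/297) = 297/2412371182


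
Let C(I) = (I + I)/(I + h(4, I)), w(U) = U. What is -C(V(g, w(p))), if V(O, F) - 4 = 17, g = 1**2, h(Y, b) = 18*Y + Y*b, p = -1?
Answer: -14/59 ≈ -0.23729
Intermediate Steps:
g = 1
V(O, F) = 21 (V(O, F) = 4 + 17 = 21)
C(I) = 2*I/(72 + 5*I) (C(I) = (I + I)/(I + 4*(18 + I)) = (2*I)/(I + (72 + 4*I)) = (2*I)/(72 + 5*I) = 2*I/(72 + 5*I))
-C(V(g, w(p))) = -2*21/(72 + 5*21) = -2*21/(72 + 105) = -2*21/177 = -1*14/59 = -14/59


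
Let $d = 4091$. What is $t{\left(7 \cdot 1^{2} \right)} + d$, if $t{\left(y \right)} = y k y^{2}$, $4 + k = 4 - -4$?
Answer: $5463$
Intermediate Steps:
$k = 4$ ($k = -4 + \left(4 - -4\right) = -4 + \left(4 + 4\right) = -4 + 8 = 4$)
$t{\left(y \right)} = 4 y^{3}$ ($t{\left(y \right)} = y 4 y^{2} = 4 y^{3}$)
$t{\left(7 \cdot 1^{2} \right)} + d = 4 \left(7 \cdot 1^{2}\right)^{3} + 4091 = 4 \left(7 \cdot 1\right)^{3} + 4091 = 4 \cdot 7^{3} + 4091 = 4 \cdot 343 + 4091 = 1372 + 4091 = 5463$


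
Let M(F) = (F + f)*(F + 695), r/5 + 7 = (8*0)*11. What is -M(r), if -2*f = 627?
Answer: 230010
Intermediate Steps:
r = -35 (r = -35 + 5*((8*0)*11) = -35 + 5*(0*11) = -35 + 5*0 = -35 + 0 = -35)
f = -627/2 (f = -1/2*627 = -627/2 ≈ -313.50)
M(F) = (695 + F)*(-627/2 + F) (M(F) = (F - 627/2)*(F + 695) = (-627/2 + F)*(695 + F) = (695 + F)*(-627/2 + F))
-M(r) = -(-435765/2 + (-35)**2 + (763/2)*(-35)) = -(-435765/2 + 1225 - 26705/2) = -1*(-230010) = 230010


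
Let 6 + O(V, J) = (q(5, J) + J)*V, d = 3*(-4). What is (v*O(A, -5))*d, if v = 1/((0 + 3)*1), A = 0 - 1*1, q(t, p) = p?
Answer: -16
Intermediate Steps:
A = -1 (A = 0 - 1 = -1)
d = -12
O(V, J) = -6 + 2*J*V (O(V, J) = -6 + (J + J)*V = -6 + (2*J)*V = -6 + 2*J*V)
v = 1/3 (v = 1/(3*1) = 1/3 ≈ 0.33333)
(v*O(A, -5))*d = ((-6 + 2*(-5)*(-1))/3)*(-12) = ((-6 + 10)/3)*(-12) = ((1/3)*4)*(-12) = (4/3)*(-12) = -16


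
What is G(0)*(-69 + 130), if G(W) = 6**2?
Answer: 2196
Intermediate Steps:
G(W) = 36
G(0)*(-69 + 130) = 36*(-69 + 130) = 36*61 = 2196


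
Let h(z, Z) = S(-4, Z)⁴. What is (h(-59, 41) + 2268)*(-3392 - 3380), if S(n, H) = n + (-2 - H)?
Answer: -33060558628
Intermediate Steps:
S(n, H) = -2 + n - H
h(z, Z) = (-6 - Z)⁴ (h(z, Z) = (-2 - 4 - Z)⁴ = (-6 - Z)⁴)
(h(-59, 41) + 2268)*(-3392 - 3380) = ((6 + 41)⁴ + 2268)*(-3392 - 3380) = (47⁴ + 2268)*(-6772) = (4879681 + 2268)*(-6772) = 4881949*(-6772) = -33060558628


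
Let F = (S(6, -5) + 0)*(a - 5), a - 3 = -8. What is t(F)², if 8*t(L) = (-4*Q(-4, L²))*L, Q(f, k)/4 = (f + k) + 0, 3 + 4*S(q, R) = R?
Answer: 250905600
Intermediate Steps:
a = -5 (a = 3 - 8 = -5)
S(q, R) = -¾ + R/4
Q(f, k) = 4*f + 4*k (Q(f, k) = 4*((f + k) + 0) = 4*(f + k) = 4*f + 4*k)
F = 20 (F = ((-¾ + (¼)*(-5)) + 0)*(-5 - 5) = ((-¾ - 5/4) + 0)*(-10) = (-2 + 0)*(-10) = -2*(-10) = 20)
t(L) = L*(64 - 16*L²)/8 (t(L) = ((-4*(4*(-4) + 4*L²))*L)/8 = ((-4*(-16 + 4*L²))*L)/8 = ((64 - 16*L²)*L)/8 = (L*(64 - 16*L²))/8 = L*(64 - 16*L²)/8)
t(F)² = (2*20*(4 - 1*20²))² = (2*20*(4 - 1*400))² = (2*20*(4 - 400))² = (2*20*(-396))² = (-15840)² = 250905600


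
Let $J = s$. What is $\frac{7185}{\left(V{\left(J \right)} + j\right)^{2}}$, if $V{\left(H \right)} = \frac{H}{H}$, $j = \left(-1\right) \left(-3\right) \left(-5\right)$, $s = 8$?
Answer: $\frac{7185}{196} \approx 36.658$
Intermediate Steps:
$j = -15$ ($j = 3 \left(-5\right) = -15$)
$J = 8$
$V{\left(H \right)} = 1$
$\frac{7185}{\left(V{\left(J \right)} + j\right)^{2}} = \frac{7185}{\left(1 - 15\right)^{2}} = \frac{7185}{\left(-14\right)^{2}} = \frac{7185}{196}$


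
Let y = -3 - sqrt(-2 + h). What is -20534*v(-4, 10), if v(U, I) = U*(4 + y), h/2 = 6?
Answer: 82136 - 82136*sqrt(10) ≈ -1.7760e+5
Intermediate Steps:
h = 12 (h = 2*6 = 12)
y = -3 - sqrt(10) (y = -3 - sqrt(-2 + 12) = -3 - sqrt(10) ≈ -6.1623)
v(U, I) = U*(1 - sqrt(10)) (v(U, I) = U*(4 + (-3 - sqrt(10))) = U*(1 - sqrt(10)))
-20534*v(-4, 10) = -(-82136)*(1 - sqrt(10)) = -20534*(-4 + 4*sqrt(10)) = 82136 - 82136*sqrt(10)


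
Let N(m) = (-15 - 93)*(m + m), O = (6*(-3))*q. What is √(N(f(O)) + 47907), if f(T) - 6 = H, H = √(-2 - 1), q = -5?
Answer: 3*√(5179 - 24*I*√3) ≈ 215.9 - 0.86644*I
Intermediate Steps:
O = 90 (O = (6*(-3))*(-5) = -18*(-5) = 90)
H = I*√3 (H = √(-3) = I*√3 ≈ 1.732*I)
f(T) = 6 + I*√3
N(m) = -216*m
√(N(f(O)) + 47907) = √(-216*(6 + I*√3) + 47907) = √((-1296 - 216*I*√3) + 47907) = √(46611 - 216*I*√3)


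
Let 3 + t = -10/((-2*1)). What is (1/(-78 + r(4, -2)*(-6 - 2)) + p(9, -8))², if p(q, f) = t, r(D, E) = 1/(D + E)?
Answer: 26569/6724 ≈ 3.9514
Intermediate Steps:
t = 2 (t = -3 - 10/((-2*1)) = -3 - 10/(-2) = -3 - 10*(-½) = -3 + 5 = 2)
p(q, f) = 2
(1/(-78 + r(4, -2)*(-6 - 2)) + p(9, -8))² = (1/(-78 + (-6 - 2)/(4 - 2)) + 2)² = (1/(-78 - 8/2) + 2)² = (1/(-78 + (½)*(-8)) + 2)² = (1/(-78 - 4) + 2)² = (1/(-82) + 2)² = (-1/82 + 2)² = (163/82)² = 26569/6724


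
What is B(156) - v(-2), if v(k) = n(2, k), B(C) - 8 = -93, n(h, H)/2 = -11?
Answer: -63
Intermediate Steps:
n(h, H) = -22 (n(h, H) = 2*(-11) = -22)
B(C) = -85 (B(C) = 8 - 93 = -85)
v(k) = -22
B(156) - v(-2) = -85 - 1*(-22) = -85 + 22 = -63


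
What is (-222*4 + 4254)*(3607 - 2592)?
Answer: 3416490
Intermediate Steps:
(-222*4 + 4254)*(3607 - 2592) = (-888 + 4254)*1015 = 3366*1015 = 3416490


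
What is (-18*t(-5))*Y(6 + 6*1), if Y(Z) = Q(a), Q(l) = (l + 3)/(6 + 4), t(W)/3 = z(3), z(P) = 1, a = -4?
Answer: 27/5 ≈ 5.4000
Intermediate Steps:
t(W) = 3 (t(W) = 3*1 = 3)
Q(l) = 3/10 + l/10 (Q(l) = (3 + l)/10 = (3 + l)*(⅒) = 3/10 + l/10)
Y(Z) = -⅒ (Y(Z) = 3/10 + (⅒)*(-4) = 3/10 - ⅖ = -⅒)
(-18*t(-5))*Y(6 + 6*1) = -18*3*(-⅒) = -54*(-⅒) = 27/5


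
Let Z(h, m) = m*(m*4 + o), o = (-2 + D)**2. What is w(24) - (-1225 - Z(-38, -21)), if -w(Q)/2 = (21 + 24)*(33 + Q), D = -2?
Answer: -2477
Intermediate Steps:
o = 16 (o = (-2 - 2)**2 = (-4)**2 = 16)
w(Q) = -2970 - 90*Q (w(Q) = -2*(21 + 24)*(33 + Q) = -90*(33 + Q) = -2*(1485 + 45*Q) = -2970 - 90*Q)
Z(h, m) = m*(16 + 4*m) (Z(h, m) = m*(m*4 + 16) = m*(4*m + 16) = m*(16 + 4*m))
w(24) - (-1225 - Z(-38, -21)) = (-2970 - 90*24) - (-1225 - 4*(-21)*(4 - 21)) = (-2970 - 2160) - (-1225 - 4*(-21)*(-17)) = -5130 - (-1225 - 1*1428) = -5130 - (-1225 - 1428) = -5130 - 1*(-2653) = -5130 + 2653 = -2477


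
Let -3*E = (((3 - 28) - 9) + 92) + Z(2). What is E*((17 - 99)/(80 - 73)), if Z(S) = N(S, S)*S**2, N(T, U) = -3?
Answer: 3772/21 ≈ 179.62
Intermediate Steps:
Z(S) = -3*S**2
E = -46/3 (E = -((((3 - 28) - 9) + 92) - 3*2**2)/3 = -(((-25 - 9) + 92) - 3*4)/3 = -((-34 + 92) - 12)/3 = -(58 - 12)/3 = -1/3*46 = -46/3 ≈ -15.333)
E*((17 - 99)/(80 - 73)) = -46*(17 - 99)/(3*(80 - 73)) = -(-3772)/(3*7) = -46/3*(-82/7) = 3772/21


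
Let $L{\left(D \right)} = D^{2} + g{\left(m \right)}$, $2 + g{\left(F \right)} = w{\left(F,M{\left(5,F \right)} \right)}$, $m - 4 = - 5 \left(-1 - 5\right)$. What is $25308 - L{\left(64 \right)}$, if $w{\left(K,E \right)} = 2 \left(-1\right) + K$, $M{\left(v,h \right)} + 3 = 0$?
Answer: $21182$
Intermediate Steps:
$m = 34$ ($m = 4 - 5 \left(-1 - 5\right) = 4 - -30 = 4 + 30 = 34$)
$M{\left(v,h \right)} = -3$ ($M{\left(v,h \right)} = -3 + 0 = -3$)
$w{\left(K,E \right)} = -2 + K$
$g{\left(F \right)} = -4 + F$ ($g{\left(F \right)} = -2 + \left(-2 + F\right) = -4 + F$)
$L{\left(D \right)} = 30 + D^{2}$ ($L{\left(D \right)} = D^{2} + \left(-4 + 34\right) = D^{2} + 30 = 30 + D^{2}$)
$25308 - L{\left(64 \right)} = 25308 - \left(30 + 64^{2}\right) = 25308 - \left(30 + 4096\right) = 25308 - 4126 = 21182$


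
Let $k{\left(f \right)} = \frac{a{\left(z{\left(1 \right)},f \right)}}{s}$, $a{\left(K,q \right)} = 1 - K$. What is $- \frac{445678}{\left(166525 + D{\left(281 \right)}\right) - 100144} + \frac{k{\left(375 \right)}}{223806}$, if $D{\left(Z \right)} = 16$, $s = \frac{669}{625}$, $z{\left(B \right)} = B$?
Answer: $- \frac{445678}{66397} \approx -6.7123$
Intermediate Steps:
$s = \frac{669}{625}$ ($s = 669 \cdot \frac{1}{625} = \frac{669}{625} \approx 1.0704$)
$k{\left(f \right)} = 0$ ($k{\left(f \right)} = \frac{1 - 1}{\frac{669}{625}} = \left(1 - 1\right) \frac{625}{669} = 0 \cdot \frac{625}{669} = 0$)
$- \frac{445678}{\left(166525 + D{\left(281 \right)}\right) - 100144} + \frac{k{\left(375 \right)}}{223806} = - \frac{445678}{\left(166525 + 16\right) - 100144} + \frac{0}{223806} = - \frac{445678}{166541 - 100144} + 0 \cdot \frac{1}{223806} = - \frac{445678}{66397} + 0 = - \frac{445678}{66397}$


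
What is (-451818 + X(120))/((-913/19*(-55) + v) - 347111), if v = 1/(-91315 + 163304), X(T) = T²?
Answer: 66477378182/52351152683 ≈ 1.2698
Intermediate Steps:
v = 1/71989 ≈ 1.3891e-5
(-451818 + X(120))/((-913/19*(-55) + v) - 347111) = (-451818 + 120²)/((-913/19*(-55) + 1/71989) - 347111) = (-451818 + 14400)/((-913*1/19*(-55) + 1/71989) - 347111) = -437418/((-913/19*(-55) + 1/71989) - 347111) = -437418/((50215/19 + 1/71989) - 347111) = -437418/(3614927654/1367791 - 347111) = -437418/(-471160374147/1367791) = -437418*(-1367791/471160374147) = 66477378182/52351152683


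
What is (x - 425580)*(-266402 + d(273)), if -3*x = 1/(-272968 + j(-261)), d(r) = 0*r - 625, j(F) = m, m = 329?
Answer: 30983064202502731/272639 ≈ 1.1364e+11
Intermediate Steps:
j(F) = 329
d(r) = -625 (d(r) = 0 - 625 = -625)
x = 1/817917 (x = -1/(3*(-272968 + 329)) = -⅓/(-272639) = -⅓*(-1/272639) = 1/817917 ≈ 1.2226e-6)
(x - 425580)*(-266402 + d(273)) = (1/817917 - 425580)*(-266402 - 625) = -348089116859/817917*(-267027) = 30983064202502731/272639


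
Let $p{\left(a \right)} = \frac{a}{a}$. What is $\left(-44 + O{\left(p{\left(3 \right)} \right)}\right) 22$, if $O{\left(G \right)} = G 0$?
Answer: $-968$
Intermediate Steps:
$p{\left(a \right)} = 1$
$O{\left(G \right)} = 0$
$\left(-44 + O{\left(p{\left(3 \right)} \right)}\right) 22 = \left(-44 + 0\right) 22 = \left(-44\right) 22 = -968$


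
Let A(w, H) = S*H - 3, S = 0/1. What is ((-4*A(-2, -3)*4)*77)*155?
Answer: 572880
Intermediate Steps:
S = 0 (S = 0*1 = 0)
A(w, H) = -3 (A(w, H) = 0*H - 3 = 0 - 3 = -3)
((-4*A(-2, -3)*4)*77)*155 = ((-4*(-3)*4)*77)*155 = ((12*4)*77)*155 = (48*77)*155 = 3696*155 = 572880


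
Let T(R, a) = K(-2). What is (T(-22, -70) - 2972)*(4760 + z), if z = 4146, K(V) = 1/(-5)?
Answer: -132352066/5 ≈ -2.6470e+7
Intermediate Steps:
K(V) = -⅕
T(R, a) = -⅕
(T(-22, -70) - 2972)*(4760 + z) = (-⅕ - 2972)*(4760 + 4146) = -14861/5*8906 = -132352066/5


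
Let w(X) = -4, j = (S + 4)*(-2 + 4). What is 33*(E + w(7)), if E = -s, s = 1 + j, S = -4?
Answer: -165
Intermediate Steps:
j = 0 (j = (-4 + 4)*(-2 + 4) = 0*2 = 0)
s = 1 (s = 1 + 0 = 1)
E = -1 (E = -1*1 = -1)
33*(E + w(7)) = 33*(-1 - 4) = 33*(-5) = -165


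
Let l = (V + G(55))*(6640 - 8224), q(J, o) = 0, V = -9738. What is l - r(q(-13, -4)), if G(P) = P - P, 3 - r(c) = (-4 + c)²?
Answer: 15425005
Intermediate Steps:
r(c) = 3 - (-4 + c)²
G(P) = 0
l = 15424992 (l = (-9738 + 0)*(6640 - 8224) = -9738*(-1584) = 15424992)
l - r(q(-13, -4)) = 15424992 - (3 - (-4 + 0)²) = 15424992 - (3 - 1*(-4)²) = 15424992 - (3 - 1*16) = 15424992 - (3 - 16) = 15424992 - 1*(-13) = 15424992 + 13 = 15425005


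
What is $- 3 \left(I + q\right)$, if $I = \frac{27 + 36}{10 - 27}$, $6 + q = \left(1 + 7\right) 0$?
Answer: $\frac{495}{17} \approx 29.118$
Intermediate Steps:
$q = -6$ ($q = -6 + \left(1 + 7\right) 0 = -6 + 8 \cdot 0 = -6 + 0 = -6$)
$I = - \frac{63}{17}$ ($I = \frac{63}{-17} = 63 \left(- \frac{1}{17}\right) = - \frac{63}{17} \approx -3.7059$)
$- 3 \left(I + q\right) = - 3 \left(- \frac{63}{17} - 6\right) = \left(-3\right) \left(- \frac{165}{17}\right) = \frac{495}{17}$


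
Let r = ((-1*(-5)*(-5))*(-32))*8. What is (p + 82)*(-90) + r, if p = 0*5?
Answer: -980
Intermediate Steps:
p = 0
r = 6400 (r = ((5*(-5))*(-32))*8 = -25*(-32)*8 = 800*8 = 6400)
(p + 82)*(-90) + r = (0 + 82)*(-90) + 6400 = 82*(-90) + 6400 = -7380 + 6400 = -980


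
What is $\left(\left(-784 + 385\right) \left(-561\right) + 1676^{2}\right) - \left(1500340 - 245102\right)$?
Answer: $1777577$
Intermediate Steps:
$\left(\left(-784 + 385\right) \left(-561\right) + 1676^{2}\right) - \left(1500340 - 245102\right) = \left(\left(-399\right) \left(-561\right) + 2808976\right) - \left(1500340 - 245102\right) = \left(223839 + 2808976\right) - 1255238 = 3032815 - 1255238 = 1777577$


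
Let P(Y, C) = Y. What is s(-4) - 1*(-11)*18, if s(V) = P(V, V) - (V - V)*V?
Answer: 194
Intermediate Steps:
s(V) = V (s(V) = V - (V - V)*V = V - 0*V = V - 1*0 = V + 0 = V)
s(-4) - 1*(-11)*18 = -4 - 1*(-11)*18 = -4 + 11*18 = -4 + 198 = 194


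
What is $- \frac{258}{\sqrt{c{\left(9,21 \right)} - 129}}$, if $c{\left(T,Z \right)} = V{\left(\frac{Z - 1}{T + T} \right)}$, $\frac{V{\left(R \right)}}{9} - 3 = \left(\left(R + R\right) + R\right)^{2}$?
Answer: $129 i \sqrt{2} \approx 182.43 i$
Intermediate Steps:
$V{\left(R \right)} = 27 + 81 R^{2}$ ($V{\left(R \right)} = 27 + 9 \left(\left(R + R\right) + R\right)^{2} = 27 + 9 \left(2 R + R\right)^{2} = 27 + 9 \left(3 R\right)^{2} = 27 + 9 \cdot 9 R^{2} = 27 + 81 R^{2}$)
$c{\left(T,Z \right)} = 27 + \frac{81 \left(-1 + Z\right)^{2}}{4 T^{2}}$ ($c{\left(T,Z \right)} = 27 + 81 \left(\frac{Z - 1}{T + T}\right)^{2} = 27 + 81 \left(\frac{-1 + Z}{2 T}\right)^{2} = 27 + 81 \frac{\left(-1 + Z\right)^{2}}{4 T^{2}} = 27 + \frac{81 \left(-1 + Z\right)^{2}}{4 T^{2}}$)
$- \frac{258}{\sqrt{c{\left(9,21 \right)} - 129}} = - \frac{258}{\sqrt{\left(27 + \frac{81 \left(-1 + 21\right)^{2}}{4 \cdot 81}\right) - 129}} = - \frac{258}{\sqrt{\left(27 + \frac{81}{4} \cdot \frac{1}{81} \cdot 20^{2}\right) - 129}} = - \frac{258}{\sqrt{\left(27 + \frac{81}{4} \cdot \frac{1}{81} \cdot 400\right) - 129}} = - \frac{258}{\sqrt{\left(27 + 100\right) - 129}} = - \frac{258}{\sqrt{127 - 129}} = - \frac{258}{\sqrt{-2}} = - \frac{258}{i \sqrt{2}} = - 258 \left(- \frac{i \sqrt{2}}{2}\right) = 129 i \sqrt{2}$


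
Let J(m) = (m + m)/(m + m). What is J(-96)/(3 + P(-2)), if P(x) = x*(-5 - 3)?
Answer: 1/19 ≈ 0.052632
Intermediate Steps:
P(x) = -8*x (P(x) = x*(-8) = -8*x)
J(m) = 1 (J(m) = (2*m)/((2*m)) = (2*m)*(1/(2*m)) = 1)
J(-96)/(3 + P(-2)) = 1/(3 - 8*(-2)) = 1/(3 + 16) = 1/19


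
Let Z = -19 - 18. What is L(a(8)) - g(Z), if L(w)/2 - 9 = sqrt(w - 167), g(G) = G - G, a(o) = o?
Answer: 18 + 2*I*sqrt(159) ≈ 18.0 + 25.219*I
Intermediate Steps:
Z = -37
g(G) = 0
L(w) = 18 + 2*sqrt(-167 + w) (L(w) = 18 + 2*sqrt(w - 167) = 18 + 2*sqrt(-167 + w))
L(a(8)) - g(Z) = (18 + 2*sqrt(-167 + 8)) - 1*0 = (18 + 2*sqrt(-159)) + 0 = (18 + 2*(I*sqrt(159))) + 0 = (18 + 2*I*sqrt(159)) + 0 = 18 + 2*I*sqrt(159)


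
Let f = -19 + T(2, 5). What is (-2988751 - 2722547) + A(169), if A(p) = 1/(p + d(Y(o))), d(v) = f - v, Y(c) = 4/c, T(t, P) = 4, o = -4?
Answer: -885251189/155 ≈ -5.7113e+6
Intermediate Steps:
f = -15 (f = -19 + 4 = -15)
d(v) = -15 - v
A(p) = 1/(-14 + p) (A(p) = 1/(p + (-15 - 4/(-4))) = 1/(p + (-15 - 4*(-1)/4)) = 1/(p + (-15 - 1*(-1))) = 1/(p + (-15 + 1)) = 1/(p - 14) = 1/(-14 + p))
(-2988751 - 2722547) + A(169) = (-2988751 - 2722547) + 1/(-14 + 169) = -5711298 + 1/155 = -885251189/155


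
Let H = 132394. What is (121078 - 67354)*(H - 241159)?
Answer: -5843290860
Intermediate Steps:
(121078 - 67354)*(H - 241159) = (121078 - 67354)*(132394 - 241159) = 53724*(-108765) = -5843290860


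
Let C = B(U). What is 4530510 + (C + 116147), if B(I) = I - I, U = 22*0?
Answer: 4646657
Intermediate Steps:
U = 0
B(I) = 0
C = 0
4530510 + (C + 116147) = 4530510 + (0 + 116147) = 4530510 + 116147 = 4646657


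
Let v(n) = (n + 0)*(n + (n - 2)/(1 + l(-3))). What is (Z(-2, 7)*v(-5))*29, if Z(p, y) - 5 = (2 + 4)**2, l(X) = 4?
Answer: 38048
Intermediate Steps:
Z(p, y) = 41 (Z(p, y) = 5 + (2 + 4)**2 = 5 + 6**2 = 5 + 36 = 41)
v(n) = n*(-2/5 + 6*n/5) (v(n) = (n + 0)*(n + (n - 2)/(1 + 4)) = n*(n + (-2 + n)/5) = n*(n + (-2 + n)*(1/5)) = n*(n + (-2/5 + n/5)) = n*(-2/5 + 6*n/5))
(Z(-2, 7)*v(-5))*29 = (41*((2/5)*(-5)*(-1 + 3*(-5))))*29 = (41*((2/5)*(-5)*(-1 - 15)))*29 = (41*((2/5)*(-5)*(-16)))*29 = (41*32)*29 = 1312*29 = 38048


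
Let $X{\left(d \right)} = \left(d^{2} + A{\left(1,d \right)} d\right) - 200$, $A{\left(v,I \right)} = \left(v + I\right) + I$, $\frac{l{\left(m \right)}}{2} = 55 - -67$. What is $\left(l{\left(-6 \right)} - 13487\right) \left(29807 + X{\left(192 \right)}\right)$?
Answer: $-1859198013$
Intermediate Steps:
$l{\left(m \right)} = 244$ ($l{\left(m \right)} = 2 \left(55 - -67\right) = 2 \left(55 + 67\right) = 2 \cdot 122 = 244$)
$A{\left(v,I \right)} = v + 2 I$ ($A{\left(v,I \right)} = \left(I + v\right) + I = v + 2 I$)
$X{\left(d \right)} = -200 + d^{2} + d \left(1 + 2 d\right)$ ($X{\left(d \right)} = \left(d^{2} + \left(1 + 2 d\right) d\right) - 200 = \left(d^{2} + d \left(1 + 2 d\right)\right) - 200 = -200 + d^{2} + d \left(1 + 2 d\right)$)
$\left(l{\left(-6 \right)} - 13487\right) \left(29807 + X{\left(192 \right)}\right) = \left(244 - 13487\right) \left(29807 + \left(-200 + 192 + 3 \cdot 192^{2}\right)\right) = - 13243 \left(29807 + \left(-200 + 192 + 3 \cdot 36864\right)\right) = - 13243 \left(29807 + \left(-200 + 192 + 110592\right)\right) = - 13243 \left(29807 + 110584\right) = \left(-13243\right) 140391 = -1859198013$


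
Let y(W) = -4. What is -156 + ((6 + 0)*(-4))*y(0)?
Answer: -60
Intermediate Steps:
-156 + ((6 + 0)*(-4))*y(0) = -156 + ((6 + 0)*(-4))*(-4) = -156 + (6*(-4))*(-4) = -156 - 24*(-4) = -156 + 96 = -60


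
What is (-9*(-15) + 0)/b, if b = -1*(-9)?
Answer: 15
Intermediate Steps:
b = 9
(-9*(-15) + 0)/b = (-9*(-15) + 0)/9 = (135 + 0)*(⅑) = 135*(⅑) = 15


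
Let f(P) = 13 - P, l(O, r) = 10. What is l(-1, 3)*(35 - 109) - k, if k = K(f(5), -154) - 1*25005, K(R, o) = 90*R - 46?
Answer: 23591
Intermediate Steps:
K(R, o) = -46 + 90*R
k = -24331 (k = (-46 + 90*(13 - 1*5)) - 1*25005 = (-46 + 90*(13 - 5)) - 25005 = (-46 + 90*8) - 25005 = (-46 + 720) - 25005 = 674 - 25005 = -24331)
l(-1, 3)*(35 - 109) - k = 10*(35 - 109) - 1*(-24331) = 10*(-74) + 24331 = -740 + 24331 = 23591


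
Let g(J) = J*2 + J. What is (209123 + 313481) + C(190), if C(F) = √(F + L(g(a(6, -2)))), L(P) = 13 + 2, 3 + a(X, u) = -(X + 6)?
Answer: 522604 + √205 ≈ 5.2262e+5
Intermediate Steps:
a(X, u) = -9 - X (a(X, u) = -3 - (X + 6) = -3 - (6 + X) = -3 + (-6 - X) = -9 - X)
g(J) = 3*J (g(J) = 2*J + J = 3*J)
L(P) = 15
C(F) = √(15 + F) (C(F) = √(F + 15) = √(15 + F))
(209123 + 313481) + C(190) = (209123 + 313481) + √(15 + 190) = 522604 + √205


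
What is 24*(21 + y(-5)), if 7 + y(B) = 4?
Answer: 432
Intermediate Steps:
y(B) = -3 (y(B) = -7 + 4 = -3)
24*(21 + y(-5)) = 24*(21 - 3) = 24*18 = 432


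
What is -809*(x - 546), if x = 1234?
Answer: -556592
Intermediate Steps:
-809*(x - 546) = -809*(1234 - 546) = -809*688 = -556592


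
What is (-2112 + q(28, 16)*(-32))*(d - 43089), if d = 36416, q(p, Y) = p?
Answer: 20072384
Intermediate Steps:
(-2112 + q(28, 16)*(-32))*(d - 43089) = (-2112 + 28*(-32))*(36416 - 43089) = (-2112 - 896)*(-6673) = -3008*(-6673) = 20072384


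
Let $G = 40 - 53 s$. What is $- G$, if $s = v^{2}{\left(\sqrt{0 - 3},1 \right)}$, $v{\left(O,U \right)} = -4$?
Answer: $808$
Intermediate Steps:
$s = 16$ ($s = \left(-4\right)^{2} = 16$)
$G = -808$ ($G = 40 - 848 = -808$)
$- G = \left(-1\right) \left(-808\right) = 808$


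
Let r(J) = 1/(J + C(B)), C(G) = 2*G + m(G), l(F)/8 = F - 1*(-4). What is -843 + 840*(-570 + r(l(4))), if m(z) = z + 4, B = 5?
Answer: -39809529/83 ≈ -4.7963e+5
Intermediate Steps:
l(F) = 32 + 8*F (l(F) = 8*(F - 1*(-4)) = 8*(F + 4) = 8*(4 + F) = 32 + 8*F)
m(z) = 4 + z
C(G) = 4 + 3*G (C(G) = 2*G + (4 + G) = 4 + 3*G)
r(J) = 1/(19 + J) (r(J) = 1/(J + (4 + 3*5)) = 1/(J + (4 + 15)) = 1/(J + 19) = 1/(19 + J))
-843 + 840*(-570 + r(l(4))) = -843 + 840*(-570 + 1/(19 + (32 + 8*4))) = -843 + 840*(-570 + 1/(19 + (32 + 32))) = -843 + 840*(-570 + 1/(19 + 64)) = -843 + 840*(-570 + 1/83) = -843 + 840*(-47309/83) = -843 - 39739560/83 = -39809529/83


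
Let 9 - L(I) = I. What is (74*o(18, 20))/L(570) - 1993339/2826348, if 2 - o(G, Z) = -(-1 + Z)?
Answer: -1836802657/528527076 ≈ -3.4753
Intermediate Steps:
o(G, Z) = 1 + Z (o(G, Z) = 2 - (-1)*(-1 + Z) = 2 - (1 - Z) = 2 + (-1 + Z) = 1 + Z)
L(I) = 9 - I
(74*o(18, 20))/L(570) - 1993339/2826348 = (74*(1 + 20))/(9 - 1*570) - 1993339/2826348 = (74*21)/(9 - 570) - 1993339*1/2826348 = 1554/(-561) - 1993339/2826348 = 1554*(-1/561) - 1993339/2826348 = -518/187 - 1993339/2826348 = -1836802657/528527076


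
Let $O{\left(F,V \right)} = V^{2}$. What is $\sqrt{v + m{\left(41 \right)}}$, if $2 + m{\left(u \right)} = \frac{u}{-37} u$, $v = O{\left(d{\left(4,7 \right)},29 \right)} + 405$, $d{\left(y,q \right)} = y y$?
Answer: $\frac{\sqrt{1640839}}{37} \approx 34.62$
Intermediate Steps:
$d{\left(y,q \right)} = y^{2}$
$v = 1246$ ($v = 29^{2} + 405 = 841 + 405 = 1246$)
$m{\left(u \right)} = -2 - \frac{u^{2}}{37}$ ($m{\left(u \right)} = -2 + \frac{u}{-37} u = -2 + u \left(- \frac{1}{37}\right) u = -2 + - \frac{u}{37} u = -2 - \frac{u^{2}}{37}$)
$\sqrt{v + m{\left(41 \right)}} = \sqrt{1246 - \left(2 + \frac{41^{2}}{37}\right)} = \sqrt{1246 - \frac{1755}{37}} = \sqrt{\frac{44347}{37}} = \frac{\sqrt{1640839}}{37}$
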